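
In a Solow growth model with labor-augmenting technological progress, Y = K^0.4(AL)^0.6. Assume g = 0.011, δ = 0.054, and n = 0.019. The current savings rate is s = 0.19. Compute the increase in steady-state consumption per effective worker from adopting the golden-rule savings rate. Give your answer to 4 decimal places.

Δc ≈ 0.3025

n + g + δ = 0.019 + 0.011 + 0.054 = 0.084.
Current steady state (s = 0.19): k* = (0.19/0.084)^(1/0.6) ≈ 3.8975, y* = 3.8975^0.4 ≈ 1.7231, c* = (1−0.19)·1.7231 ≈ 1.3957.
Golden rule sets MPK = n+g+δ: 0.4·k^(0.4−1) = 0.084, so k_gold = (0.4/0.084)^(1/0.6) ≈ 13.4783.
y_gold = 13.4783^0.4 ≈ 2.8304, c_gold = y_gold − 0.084·k_gold ≈ 1.6983.
Gain: Δc = 1.6983 − 1.3957 ≈ 0.3025.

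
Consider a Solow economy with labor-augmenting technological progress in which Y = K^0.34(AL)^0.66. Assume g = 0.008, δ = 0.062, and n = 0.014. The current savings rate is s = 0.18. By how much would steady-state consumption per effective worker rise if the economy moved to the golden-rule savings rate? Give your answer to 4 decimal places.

The effective depreciation rate is n + g + δ = 0.014 + 0.008 + 0.062 = 0.084.
Current steady state (s = 0.18): k* = (0.18/0.084)^(1/0.66) ≈ 3.1733, y* = 3.1733^0.34 ≈ 1.4809, c* = (1−0.18)·1.4809 ≈ 1.2143.
Maximizing c = f(k) − (n+g+δ)·k gives f'(k) = n+g+δ, i.e. 0.34·k^(0.34−1) = 0.084, so k_gold = (0.34/0.084)^(1/0.66) ≈ 8.3176.
y_gold = 8.3176^0.34 ≈ 2.0549, c_gold = y_gold − 0.084·k_gold ≈ 1.3563.
Gain: Δc = 1.3563 − 1.2143 ≈ 0.1420.

Δc ≈ 0.1420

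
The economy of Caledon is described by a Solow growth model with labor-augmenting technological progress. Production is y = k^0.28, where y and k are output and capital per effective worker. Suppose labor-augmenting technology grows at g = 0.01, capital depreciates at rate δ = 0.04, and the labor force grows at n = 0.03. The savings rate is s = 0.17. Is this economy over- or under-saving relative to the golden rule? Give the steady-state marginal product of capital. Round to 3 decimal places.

under-saving; MPK ≈ 0.132

Break-even investment rate: n + g + δ = 0.03 + 0.01 + 0.04 = 0.08.
Steady-state k*: s·k^0.28 = 0.08·k gives k* = (0.17/0.08)^(1/0.72) ≈ 2.8488.
MPK = 0.28·2.8488^(-0.72) ≈ 0.1318.
MPK > n+g+δ = 0.08, so the economy is dynamically efficient (under-saving).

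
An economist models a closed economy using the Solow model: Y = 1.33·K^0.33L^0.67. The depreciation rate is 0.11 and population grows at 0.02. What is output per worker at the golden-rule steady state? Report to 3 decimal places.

Break-even investment rate: n + δ = 0.02 + 0.11 = 0.13.
At the golden rule the marginal product of capital equals n+δ: 0.33·1.33·k^(0.33−1) = 0.13. Solving, k_gold = (0.33·1.33/0.13)^(1/0.67) ≈ 6.1474.
Output: y_gold = 1.33·k_gold^0.33 = 1.33·6.1474^0.33 ≈ 2.4217.

y_gold ≈ 2.422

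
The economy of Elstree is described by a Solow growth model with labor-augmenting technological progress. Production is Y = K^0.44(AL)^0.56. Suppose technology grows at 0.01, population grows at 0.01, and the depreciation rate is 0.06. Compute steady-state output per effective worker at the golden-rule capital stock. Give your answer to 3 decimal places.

Capital per effective worker breaks even when investment replaces (n + g + δ)·k; here n + g + δ = 0.08.
Maximizing c = f(k) − (n+g+δ)·k gives f'(k) = n+g+δ, i.e. 0.44·k^(0.44−1) = 0.08, so k_gold = (0.44/0.08)^(1/0.56) ≈ 20.9931.
Output: y_gold = k_gold^0.44 = 20.9931^0.44 ≈ 3.8169.

y_gold ≈ 3.817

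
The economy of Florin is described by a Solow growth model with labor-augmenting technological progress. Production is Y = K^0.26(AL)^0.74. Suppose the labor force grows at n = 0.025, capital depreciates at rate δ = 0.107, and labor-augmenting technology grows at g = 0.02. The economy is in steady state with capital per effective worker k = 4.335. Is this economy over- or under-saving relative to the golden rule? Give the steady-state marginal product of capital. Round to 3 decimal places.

Break-even investment rate: n + g + δ = 0.025 + 0.02 + 0.107 = 0.152.
MPK = 0.26·k^(0.26−1) = 0.26·4.335^(-0.74) ≈ 0.0878.
MPK < 0.152, so the economy is dynamically inefficient (over-saving).

over-saving; MPK ≈ 0.088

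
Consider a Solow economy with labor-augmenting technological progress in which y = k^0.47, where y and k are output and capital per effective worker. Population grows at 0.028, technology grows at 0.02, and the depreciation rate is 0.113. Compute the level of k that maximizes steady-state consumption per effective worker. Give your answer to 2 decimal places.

Capital per effective worker breaks even when investment replaces (n + g + δ)·k; here n + g + δ = 0.161.
Setting f'(k) = n+g+δ gives 0.47·k^(0.47−1) = 0.161, hence k_gold = (0.47/0.161)^(1/0.53) ≈ 7.5487.

k_gold ≈ 7.55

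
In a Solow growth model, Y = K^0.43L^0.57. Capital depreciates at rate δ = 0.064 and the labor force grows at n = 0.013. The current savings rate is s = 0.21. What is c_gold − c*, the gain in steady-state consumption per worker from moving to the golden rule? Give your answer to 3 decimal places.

Δc ≈ 0.402

Break-even investment rate: n + δ = 0.013 + 0.064 = 0.077.
Current steady state (s = 0.21): k* = (0.21/0.077)^(1/0.57) ≈ 5.8135, y* = 5.8135^0.43 ≈ 2.1316, c* = (1−0.21)·2.1316 ≈ 1.6840.
At the golden rule the marginal product of capital equals n+δ: 0.43·k^(0.43−1) = 0.077. Solving, k_gold = (0.43/0.077)^(1/0.57) ≈ 20.4403.
y_gold = 20.4403^0.43 ≈ 3.6602, c_gold = y_gold − 0.077·k_gold ≈ 2.0863.
Gain: Δc = 2.0863 − 1.6840 ≈ 0.4024.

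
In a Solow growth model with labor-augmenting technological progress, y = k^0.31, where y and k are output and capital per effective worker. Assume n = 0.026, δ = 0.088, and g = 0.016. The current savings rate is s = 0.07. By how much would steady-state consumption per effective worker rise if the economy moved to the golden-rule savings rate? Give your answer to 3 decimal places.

Δc ≈ 0.315

n + g + δ = 0.026 + 0.016 + 0.088 = 0.13.
Current steady state (s = 0.07): k* = (0.07/0.13)^(1/0.69) ≈ 0.4077, y* = 0.4077^0.31 ≈ 0.7572, c* = (1−0.07)·0.7572 ≈ 0.7042.
Maximizing c = f(k) − (n+g+δ)·k gives f'(k) = n+g+δ, i.e. 0.31·k^(0.31−1) = 0.13, so k_gold = (0.31/0.13)^(1/0.69) ≈ 3.5236.
y_gold = 3.5236^0.31 ≈ 1.4776, c_gold = y_gold − 0.13·k_gold ≈ 1.0196.
Gain: Δc = 1.0196 − 0.7042 ≈ 0.3154.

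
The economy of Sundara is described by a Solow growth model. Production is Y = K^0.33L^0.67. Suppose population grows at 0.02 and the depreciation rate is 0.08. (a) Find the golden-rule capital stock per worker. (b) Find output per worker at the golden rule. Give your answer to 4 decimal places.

Break-even investment rate: n + δ = 0.02 + 0.08 = 0.1.
Maximizing c = f(k) − (n+δ)·k gives f'(k) = n+δ, i.e. 0.33·k^(0.33−1) = 0.1, so k_gold = (0.33/0.1)^(1/0.67) ≈ 5.9416.
y_gold = 5.9416^0.33 ≈ 1.8005.

(a) k_gold ≈ 5.9416; (b) y_gold ≈ 1.8005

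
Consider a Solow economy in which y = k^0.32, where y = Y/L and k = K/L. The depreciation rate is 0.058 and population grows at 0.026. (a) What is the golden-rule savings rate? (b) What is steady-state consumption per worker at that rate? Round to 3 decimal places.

(a) s_gold = 0.320; (b) c_gold ≈ 1.276

The effective depreciation rate is n + δ = 0.026 + 0.058 = 0.084.
For Cobb-Douglas, s_gold equals capital's share: s_gold = 0.32.
Setting f'(k) = n+δ gives 0.32·k^(0.32−1) = 0.084, hence k_gold = (0.32/0.084)^(1/0.68) ≈ 7.1486.
y_gold = 7.1486^0.32 ≈ 1.8765; c_gold = (1−0.32)·y_gold ≈ 1.2760.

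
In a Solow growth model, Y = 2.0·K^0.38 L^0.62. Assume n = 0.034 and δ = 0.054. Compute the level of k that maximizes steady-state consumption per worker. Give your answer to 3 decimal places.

k_gold ≈ 32.375

Break-even investment rate: n + δ = 0.034 + 0.054 = 0.088.
At the golden rule the marginal product of capital equals n+δ: 0.38·2.0·k^(0.38−1) = 0.088. Solving, k_gold = (0.38·2.0/0.088)^(1/0.62) ≈ 32.3751.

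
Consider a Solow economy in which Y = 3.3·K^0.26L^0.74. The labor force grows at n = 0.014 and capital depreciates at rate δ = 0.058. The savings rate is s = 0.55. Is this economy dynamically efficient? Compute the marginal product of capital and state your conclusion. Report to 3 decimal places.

The effective depreciation rate is n + δ = 0.014 + 0.058 = 0.072.
Steady-state k*: s·A·k^0.26 = 0.072·k gives k* = (0.55·3.3/0.072)^(1/0.74) ≈ 78.3391.
MPK = 0.26·3.3·78.3391^(-0.74) ≈ 0.0340.
MPK < n+δ = 0.072, so the economy is dynamically inefficient (over-saving).

dynamically inefficient; MPK ≈ 0.034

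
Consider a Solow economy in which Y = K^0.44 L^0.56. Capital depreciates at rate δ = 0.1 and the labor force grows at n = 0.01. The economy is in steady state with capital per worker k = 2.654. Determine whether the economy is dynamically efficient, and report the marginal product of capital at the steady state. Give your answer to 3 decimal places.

dynamically efficient; MPK ≈ 0.255

The effective depreciation rate is n + δ = 0.01 + 0.1 = 0.11.
MPK = 0.44·k^(0.44−1) = 0.44·2.654^(-0.56) ≈ 0.2547.
MPK > 0.11, so the economy is dynamically efficient (under-saving).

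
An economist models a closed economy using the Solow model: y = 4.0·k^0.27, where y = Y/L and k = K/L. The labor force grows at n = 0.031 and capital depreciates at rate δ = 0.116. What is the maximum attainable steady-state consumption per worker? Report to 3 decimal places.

c_gold ≈ 6.106

Capital per worker breaks even when investment replaces (n + δ)·k; here n + δ = 0.147.
At the golden rule the marginal product of capital equals n+δ: 0.27·4.0·k^(0.27−1) = 0.147. Solving, k_gold = (0.27·4.0/0.147)^(1/0.73) ≈ 15.3620.
y_gold = 4.0·15.3620^0.27 ≈ 8.3637.
c_gold = y_gold − (n+δ)·k_gold = 8.3637 − 0.147·15.3620 ≈ 6.1055.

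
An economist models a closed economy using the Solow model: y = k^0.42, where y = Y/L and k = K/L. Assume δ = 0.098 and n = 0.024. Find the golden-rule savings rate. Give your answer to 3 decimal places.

s_gold = 0.420

The effective depreciation rate is n + δ = 0.024 + 0.098 = 0.122.
At the golden rule MPK = n+δ, and in any Cobb-Douglas steady state s = (n+δ)·k/y = MPK·k/y = capital's share 0.42.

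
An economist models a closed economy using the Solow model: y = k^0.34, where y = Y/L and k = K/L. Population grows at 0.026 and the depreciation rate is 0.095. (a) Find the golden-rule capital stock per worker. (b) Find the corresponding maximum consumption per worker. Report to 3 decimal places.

Break-even investment rate: n + δ = 0.026 + 0.095 = 0.121.
Golden rule sets MPK = n+δ: 0.34·k^(0.34−1) = 0.121, so k_gold = (0.34/0.121)^(1/0.66) ≈ 4.7845.
y_gold = 4.7845^0.34 ≈ 1.7027; c_gold = y_gold − 0.121·k_gold ≈ 1.1238.

(a) k_gold ≈ 4.785; (b) c_gold ≈ 1.124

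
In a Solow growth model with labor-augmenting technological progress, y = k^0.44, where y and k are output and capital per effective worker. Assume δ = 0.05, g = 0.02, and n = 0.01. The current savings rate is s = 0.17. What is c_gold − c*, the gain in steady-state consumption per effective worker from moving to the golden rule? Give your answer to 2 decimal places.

Δc ≈ 0.64

Break-even investment rate: n + g + δ = 0.01 + 0.02 + 0.05 = 0.08.
Current steady state (s = 0.17): k* = (0.17/0.08)^(1/0.56) ≈ 3.8421, y* = 3.8421^0.44 ≈ 1.8081, c* = (1−0.17)·1.8081 ≈ 1.5007.
Maximizing c = f(k) − (n+g+δ)·k gives f'(k) = n+g+δ, i.e. 0.44·k^(0.44−1) = 0.08, so k_gold = (0.44/0.08)^(1/0.56) ≈ 20.9931.
y_gold = 20.9931^0.44 ≈ 3.8169, c_gold = y_gold − 0.08·k_gold ≈ 2.1375.
Gain: Δc = 2.1375 − 1.5007 ≈ 0.6368.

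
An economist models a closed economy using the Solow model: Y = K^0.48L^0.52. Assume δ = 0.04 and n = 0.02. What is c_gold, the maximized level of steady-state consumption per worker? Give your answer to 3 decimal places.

n + δ = 0.02 + 0.04 = 0.06.
Setting f'(k) = n+δ gives 0.48·k^(0.48−1) = 0.06, hence k_gold = (0.48/0.06)^(1/0.52) ≈ 54.5395.
y_gold = 54.5395^0.48 ≈ 6.8174.
c_gold = y_gold − (n+δ)·k_gold = 6.8174 − 0.06·54.5395 ≈ 3.5451.

c_gold ≈ 3.545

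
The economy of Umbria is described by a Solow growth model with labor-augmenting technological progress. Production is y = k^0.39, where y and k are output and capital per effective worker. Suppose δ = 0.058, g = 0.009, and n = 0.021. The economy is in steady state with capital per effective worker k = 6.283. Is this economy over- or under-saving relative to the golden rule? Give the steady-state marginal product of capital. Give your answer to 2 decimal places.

under-saving; MPK ≈ 0.13

The effective depreciation rate is n + g + δ = 0.021 + 0.009 + 0.058 = 0.088.
MPK = 0.39·k^(0.39−1) = 0.39·6.283^(-0.61) ≈ 0.1271.
MPK > 0.088, so the economy is dynamically efficient (under-saving).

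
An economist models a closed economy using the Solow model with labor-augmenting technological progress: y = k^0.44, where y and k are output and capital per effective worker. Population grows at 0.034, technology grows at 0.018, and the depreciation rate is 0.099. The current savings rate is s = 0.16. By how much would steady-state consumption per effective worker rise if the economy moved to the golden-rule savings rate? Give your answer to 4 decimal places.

Capital per effective worker breaks even when investment replaces (n + g + δ)·k; here n + g + δ = 0.151.
Current steady state (s = 0.16): k* = (0.16/0.151)^(1/0.56) ≈ 1.1089, y* = 1.1089^0.44 ≈ 1.0465, c* = (1−0.16)·1.0465 ≈ 0.8791.
Setting f'(k) = n+g+δ gives 0.44·k^(0.44−1) = 0.151, hence k_gold = (0.44/0.151)^(1/0.56) ≈ 6.7518.
y_gold = 6.7518^0.44 ≈ 2.3171, c_gold = y_gold − 0.151·k_gold ≈ 1.2976.
Gain: Δc = 1.2976 − 0.8791 ≈ 0.4185.

Δc ≈ 0.4185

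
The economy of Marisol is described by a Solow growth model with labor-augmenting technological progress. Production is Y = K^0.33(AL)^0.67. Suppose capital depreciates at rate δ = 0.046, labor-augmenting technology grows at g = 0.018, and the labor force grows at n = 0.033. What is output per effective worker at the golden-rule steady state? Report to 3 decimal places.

y_gold ≈ 1.828

The effective depreciation rate is n + g + δ = 0.033 + 0.018 + 0.046 = 0.097.
At the golden rule the marginal product of capital equals n+g+δ: 0.33·k^(0.33−1) = 0.097. Solving, k_gold = (0.33/0.097)^(1/0.67) ≈ 6.2179.
Output: y_gold = k_gold^0.33 = 6.2179^0.33 ≈ 1.8277.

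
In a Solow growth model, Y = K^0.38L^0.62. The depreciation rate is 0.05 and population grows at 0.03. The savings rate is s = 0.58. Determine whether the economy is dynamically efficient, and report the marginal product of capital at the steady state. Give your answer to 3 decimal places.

Capital per worker breaks even when investment replaces (n + δ)·k; here n + δ = 0.08.
Steady-state k*: s·k^0.38 = 0.08·k gives k* = (0.58/0.08)^(1/0.62) ≈ 24.4142.
MPK = 0.38·24.4142^(-0.62) ≈ 0.0524.
MPK < n+δ = 0.08, so the economy is dynamically inefficient (over-saving).

dynamically inefficient; MPK ≈ 0.052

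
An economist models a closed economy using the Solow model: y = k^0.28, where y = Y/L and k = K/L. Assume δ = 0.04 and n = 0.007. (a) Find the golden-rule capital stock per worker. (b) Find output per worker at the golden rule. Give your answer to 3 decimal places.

The effective depreciation rate is n + δ = 0.007 + 0.04 = 0.047.
Maximizing c = f(k) − (n+δ)·k gives f'(k) = n+δ, i.e. 0.28·k^(0.28−1) = 0.047, so k_gold = (0.28/0.047)^(1/0.72) ≈ 11.9254.
y_gold = 11.9254^0.28 ≈ 2.0018.

(a) k_gold ≈ 11.925; (b) y_gold ≈ 2.002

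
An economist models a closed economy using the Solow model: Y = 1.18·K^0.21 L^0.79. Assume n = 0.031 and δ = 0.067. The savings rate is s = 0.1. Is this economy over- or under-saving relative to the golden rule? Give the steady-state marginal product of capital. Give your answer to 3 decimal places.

Capital per worker breaks even when investment replaces (n + δ)·k; here n + δ = 0.098.
Steady-state k*: s·A·k^0.21 = 0.098·k gives k* = (0.1·1.18/0.098)^(1/0.79) ≈ 1.2650.
MPK = 0.21·1.18·1.2650^(-0.79) ≈ 0.2058.
MPK > n+δ = 0.098, so the economy is dynamically efficient (under-saving).

under-saving; MPK ≈ 0.206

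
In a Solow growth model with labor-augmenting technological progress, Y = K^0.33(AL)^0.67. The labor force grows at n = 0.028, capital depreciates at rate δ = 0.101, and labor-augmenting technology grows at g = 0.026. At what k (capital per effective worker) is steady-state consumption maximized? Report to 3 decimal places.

Break-even investment rate: n + g + δ = 0.028 + 0.026 + 0.101 = 0.155.
Golden rule sets MPK = n+g+δ: 0.33·k^(0.33−1) = 0.155, so k_gold = (0.33/0.155)^(1/0.67) ≈ 3.0890.

k_gold ≈ 3.089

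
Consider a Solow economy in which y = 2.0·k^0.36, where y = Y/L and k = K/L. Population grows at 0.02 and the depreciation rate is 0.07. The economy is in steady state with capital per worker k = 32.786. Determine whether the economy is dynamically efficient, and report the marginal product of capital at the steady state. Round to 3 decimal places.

dynamically inefficient; MPK ≈ 0.077

Capital per worker breaks even when investment replaces (n + δ)·k; here n + δ = 0.09.
MPK = 0.36·2.0·k^(0.36−1) = 0.36·2.0·32.786^(-0.64) ≈ 0.0771.
MPK < 0.09, so the economy is dynamically inefficient (over-saving).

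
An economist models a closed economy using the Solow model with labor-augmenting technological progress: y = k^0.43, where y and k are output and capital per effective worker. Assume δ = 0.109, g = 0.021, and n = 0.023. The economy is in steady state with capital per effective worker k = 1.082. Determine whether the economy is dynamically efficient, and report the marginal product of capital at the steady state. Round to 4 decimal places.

dynamically efficient; MPK ≈ 0.4111

The effective depreciation rate is n + g + δ = 0.023 + 0.021 + 0.109 = 0.153.
MPK = 0.43·k^(0.43−1) = 0.43·1.082^(-0.57) ≈ 0.4111.
MPK > 0.153, so the economy is dynamically efficient (under-saving).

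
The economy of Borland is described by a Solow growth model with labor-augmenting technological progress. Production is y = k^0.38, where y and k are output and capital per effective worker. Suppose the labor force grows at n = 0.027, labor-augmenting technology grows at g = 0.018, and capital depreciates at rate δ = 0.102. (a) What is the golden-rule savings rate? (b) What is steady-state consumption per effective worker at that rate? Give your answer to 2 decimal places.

(a) s_gold = 0.38; (b) c_gold ≈ 1.11

Capital per effective worker breaks even when investment replaces (n + g + δ)·k; here n + g + δ = 0.147.
For Cobb-Douglas, s_gold equals capital's share: s_gold = 0.38.
Setting f'(k) = n+g+δ gives 0.38·k^(0.38−1) = 0.147, hence k_gold = (0.38/0.147)^(1/0.62) ≈ 4.6267.
y_gold = 4.6267^0.38 ≈ 1.7898; c_gold = (1−0.38)·y_gold ≈ 1.1097.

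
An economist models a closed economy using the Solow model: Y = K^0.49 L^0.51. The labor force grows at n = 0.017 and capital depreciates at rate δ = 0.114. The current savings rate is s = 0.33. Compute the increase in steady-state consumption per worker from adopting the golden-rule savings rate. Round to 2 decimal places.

Δc ≈ 0.18

Break-even investment rate: n + δ = 0.017 + 0.114 = 0.131.
Current steady state (s = 0.33): k* = (0.33/0.131)^(1/0.51) ≈ 6.1200, y* = 6.1200^0.49 ≈ 2.4294, c* = (1−0.33)·2.4294 ≈ 1.6277.
Maximizing c = f(k) − (n+δ)·k gives f'(k) = n+δ, i.e. 0.49·k^(0.49−1) = 0.131, so k_gold = (0.49/0.131)^(1/0.51) ≈ 13.2856.
y_gold = 13.2856^0.49 ≈ 3.5519, c_gold = y_gold − 0.131·k_gold ≈ 1.8115.
Gain: Δc = 1.8115 − 1.6277 ≈ 0.1837.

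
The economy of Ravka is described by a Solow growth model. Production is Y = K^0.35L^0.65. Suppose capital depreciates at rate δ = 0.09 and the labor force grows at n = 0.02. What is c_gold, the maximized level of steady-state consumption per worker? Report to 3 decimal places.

c_gold ≈ 1.212

The effective depreciation rate is n + δ = 0.02 + 0.09 = 0.11.
Golden rule sets MPK = n+δ: 0.35·k^(0.35−1) = 0.11, so k_gold = (0.35/0.11)^(1/0.65) ≈ 5.9340.
y_gold = 5.9340^0.35 ≈ 1.8650.
c_gold = y_gold − (n+δ)·k_gold = 1.8650 − 0.11·5.9340 ≈ 1.2122.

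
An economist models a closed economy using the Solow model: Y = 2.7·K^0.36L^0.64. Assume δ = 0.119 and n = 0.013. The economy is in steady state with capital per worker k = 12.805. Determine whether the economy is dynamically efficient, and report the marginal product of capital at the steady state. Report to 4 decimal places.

Break-even investment rate: n + δ = 0.013 + 0.119 = 0.132.
MPK = 0.36·2.7·k^(0.36−1) = 0.36·2.7·12.805^(-0.64) ≈ 0.1901.
MPK > 0.132, so the economy is dynamically efficient (under-saving).

dynamically efficient; MPK ≈ 0.1901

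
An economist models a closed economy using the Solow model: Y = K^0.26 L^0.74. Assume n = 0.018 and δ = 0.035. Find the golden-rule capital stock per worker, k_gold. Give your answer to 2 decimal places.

k_gold ≈ 8.58

Break-even investment rate: n + δ = 0.018 + 0.035 = 0.053.
Setting f'(k) = n+δ gives 0.26·k^(0.26−1) = 0.053, hence k_gold = (0.26/0.053)^(1/0.74) ≈ 8.5778.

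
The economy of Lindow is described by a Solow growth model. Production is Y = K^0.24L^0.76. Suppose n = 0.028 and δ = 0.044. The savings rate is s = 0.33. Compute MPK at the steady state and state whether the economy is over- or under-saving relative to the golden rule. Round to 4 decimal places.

over-saving; MPK ≈ 0.0524

Capital per worker breaks even when investment replaces (n + δ)·k; here n + δ = 0.072.
Steady-state k*: s·k^0.24 = 0.072·k gives k* = (0.33/0.072)^(1/0.76) ≈ 7.4127.
MPK = 0.24·7.4127^(-0.76) ≈ 0.0524.
MPK < n+δ = 0.072, so the economy is dynamically inefficient (over-saving).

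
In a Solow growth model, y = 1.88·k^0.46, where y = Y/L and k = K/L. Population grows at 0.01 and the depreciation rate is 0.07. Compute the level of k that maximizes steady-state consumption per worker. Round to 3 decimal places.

k_gold ≈ 82.128

Break-even investment rate: n + δ = 0.01 + 0.07 = 0.08.
Golden rule sets MPK = n+δ: 0.46·1.88·k^(0.46−1) = 0.08, so k_gold = (0.46·1.88/0.08)^(1/0.54) ≈ 82.1281.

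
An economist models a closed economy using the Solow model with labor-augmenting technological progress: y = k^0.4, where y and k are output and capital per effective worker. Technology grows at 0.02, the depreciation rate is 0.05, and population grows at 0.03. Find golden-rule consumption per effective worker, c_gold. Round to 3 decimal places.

Break-even investment rate: n + g + δ = 0.03 + 0.02 + 0.05 = 0.1.
At the golden rule the marginal product of capital equals n+g+δ: 0.4·k^(0.4−1) = 0.1. Solving, k_gold = (0.4/0.1)^(1/0.6) ≈ 10.0794.
y_gold = 10.0794^0.4 ≈ 2.5198.
c_gold = y_gold − (n+g+δ)·k_gold = 2.5198 − 0.1·10.0794 ≈ 1.5119.

c_gold ≈ 1.512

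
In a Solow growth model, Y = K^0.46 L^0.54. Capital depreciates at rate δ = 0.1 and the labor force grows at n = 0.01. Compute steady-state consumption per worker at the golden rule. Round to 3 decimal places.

c_gold ≈ 1.827

The effective depreciation rate is n + δ = 0.01 + 0.1 = 0.11.
At the golden rule the marginal product of capital equals n+δ: 0.46·k^(0.46−1) = 0.11. Solving, k_gold = (0.46/0.11)^(1/0.54) ≈ 14.1474.
y_gold = 14.1474^0.46 ≈ 3.3831.
c_gold = y_gold − (n+δ)·k_gold = 3.3831 − 0.11·14.1474 ≈ 1.8269.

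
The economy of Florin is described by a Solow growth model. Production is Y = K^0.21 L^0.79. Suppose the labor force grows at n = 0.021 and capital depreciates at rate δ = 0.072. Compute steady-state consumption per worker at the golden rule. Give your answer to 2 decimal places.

n + δ = 0.021 + 0.072 = 0.093.
At the golden rule the marginal product of capital equals n+δ: 0.21·k^(0.21−1) = 0.093. Solving, k_gold = (0.21/0.093)^(1/0.79) ≈ 2.8039.
y_gold = 2.8039^0.21 ≈ 1.2417.
c_gold = y_gold − (n+δ)·k_gold = 1.2417 − 0.093·2.8039 ≈ 0.9810.

c_gold ≈ 0.98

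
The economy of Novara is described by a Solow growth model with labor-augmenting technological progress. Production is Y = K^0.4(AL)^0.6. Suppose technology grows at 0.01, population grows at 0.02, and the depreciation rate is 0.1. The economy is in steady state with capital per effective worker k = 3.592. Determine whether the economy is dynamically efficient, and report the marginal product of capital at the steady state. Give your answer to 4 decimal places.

dynamically efficient; MPK ≈ 0.1857

The effective depreciation rate is n + g + δ = 0.02 + 0.01 + 0.1 = 0.13.
MPK = 0.4·k^(0.4−1) = 0.4·3.592^(-0.6) ≈ 0.1857.
MPK > 0.13, so the economy is dynamically efficient (under-saving).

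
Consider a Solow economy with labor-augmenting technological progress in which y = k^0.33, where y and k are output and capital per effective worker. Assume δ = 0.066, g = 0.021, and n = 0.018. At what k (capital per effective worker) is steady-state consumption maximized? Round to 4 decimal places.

Capital per effective worker breaks even when investment replaces (n + g + δ)·k; here n + g + δ = 0.105.
At the golden rule the marginal product of capital equals n+g+δ: 0.33·k^(0.33−1) = 0.105. Solving, k_gold = (0.33/0.105)^(1/0.67) ≈ 5.5243.

k_gold ≈ 5.5243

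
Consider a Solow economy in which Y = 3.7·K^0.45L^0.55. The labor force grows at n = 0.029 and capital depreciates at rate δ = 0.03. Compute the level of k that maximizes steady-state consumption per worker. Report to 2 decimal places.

n + δ = 0.029 + 0.03 = 0.059.
At the golden rule the marginal product of capital equals n+δ: 0.45·3.7·k^(0.45−1) = 0.059. Solving, k_gold = (0.45·3.7/0.059)^(1/0.55) ≈ 433.8962.

k_gold ≈ 433.90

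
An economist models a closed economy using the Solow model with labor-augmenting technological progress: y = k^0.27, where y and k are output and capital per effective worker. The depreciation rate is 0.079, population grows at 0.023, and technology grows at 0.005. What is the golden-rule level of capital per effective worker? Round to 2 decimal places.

The effective depreciation rate is n + g + δ = 0.023 + 0.005 + 0.079 = 0.107.
Golden rule sets MPK = n+g+δ: 0.27·k^(0.27−1) = 0.107, so k_gold = (0.27/0.107)^(1/0.73) ≈ 3.5535.

k_gold ≈ 3.55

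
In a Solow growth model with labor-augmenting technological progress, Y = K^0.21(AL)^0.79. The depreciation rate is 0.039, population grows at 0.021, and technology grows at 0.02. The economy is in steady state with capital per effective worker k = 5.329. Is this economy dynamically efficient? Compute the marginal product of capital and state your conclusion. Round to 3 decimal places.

dynamically inefficient; MPK ≈ 0.056

Capital per effective worker breaks even when investment replaces (n + g + δ)·k; here n + g + δ = 0.08.
MPK = 0.21·k^(0.21−1) = 0.21·5.329^(-0.79) ≈ 0.0560.
MPK < 0.08, so the economy is dynamically inefficient (over-saving).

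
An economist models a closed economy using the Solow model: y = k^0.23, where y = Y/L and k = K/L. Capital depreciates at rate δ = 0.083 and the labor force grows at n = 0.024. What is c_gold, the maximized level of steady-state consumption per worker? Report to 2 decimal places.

c_gold ≈ 0.97

Break-even investment rate: n + δ = 0.024 + 0.083 = 0.107.
At the golden rule the marginal product of capital equals n+δ: 0.23·k^(0.23−1) = 0.107. Solving, k_gold = (0.23/0.107)^(1/0.77) ≈ 2.7016.
y_gold = 2.7016^0.23 ≈ 1.2568.
c_gold = y_gold − (n+δ)·k_gold = 1.2568 − 0.107·2.7016 ≈ 0.9677.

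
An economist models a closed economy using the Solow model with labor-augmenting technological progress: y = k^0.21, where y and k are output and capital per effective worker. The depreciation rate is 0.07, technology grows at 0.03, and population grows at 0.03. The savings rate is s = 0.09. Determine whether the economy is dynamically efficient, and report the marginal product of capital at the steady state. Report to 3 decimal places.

dynamically efficient; MPK ≈ 0.303

Break-even investment rate: n + g + δ = 0.03 + 0.03 + 0.07 = 0.13.
Steady-state k*: s·k^0.21 = 0.13·k gives k* = (0.09/0.13)^(1/0.79) ≈ 0.6278.
MPK = 0.21·0.6278^(-0.79) ≈ 0.3033.
MPK > n+g+δ = 0.13, so the economy is dynamically efficient (under-saving).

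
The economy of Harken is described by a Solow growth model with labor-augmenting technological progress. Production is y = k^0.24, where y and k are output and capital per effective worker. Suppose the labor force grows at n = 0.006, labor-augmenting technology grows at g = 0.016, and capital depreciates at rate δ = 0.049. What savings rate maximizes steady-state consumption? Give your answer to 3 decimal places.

s_gold = 0.240

Capital per effective worker breaks even when investment replaces (n + g + δ)·k; here n + g + δ = 0.071.
At the golden rule MPK = n+g+δ, and in any Cobb-Douglas steady state s = (n+g+δ)·k/y = MPK·k/y = capital's share 0.24.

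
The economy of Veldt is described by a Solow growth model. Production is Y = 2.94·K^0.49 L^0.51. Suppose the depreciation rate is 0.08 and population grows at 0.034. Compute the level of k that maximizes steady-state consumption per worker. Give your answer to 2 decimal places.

The effective depreciation rate is n + δ = 0.034 + 0.08 = 0.114.
Maximizing c = f(k) − (n+δ)·k gives f'(k) = n+δ, i.e. 0.49·2.94·k^(0.49−1) = 0.114, so k_gold = (0.49·2.94/0.114)^(1/0.51) ≈ 144.5691.

k_gold ≈ 144.57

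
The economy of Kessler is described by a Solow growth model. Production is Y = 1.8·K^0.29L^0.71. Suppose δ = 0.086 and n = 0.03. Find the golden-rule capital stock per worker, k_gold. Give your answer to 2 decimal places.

k_gold ≈ 8.32

n + δ = 0.03 + 0.086 = 0.116.
Golden rule sets MPK = n+δ: 0.29·1.8·k^(0.29−1) = 0.116, so k_gold = (0.29·1.8/0.116)^(1/0.71) ≈ 8.3180.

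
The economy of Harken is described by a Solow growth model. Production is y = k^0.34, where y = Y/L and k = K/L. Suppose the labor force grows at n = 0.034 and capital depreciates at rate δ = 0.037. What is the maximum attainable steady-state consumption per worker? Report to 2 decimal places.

c_gold ≈ 1.48

n + δ = 0.034 + 0.037 = 0.071.
Maximizing c = f(k) − (n+δ)·k gives f'(k) = n+δ, i.e. 0.34·k^(0.34−1) = 0.071, so k_gold = (0.34/0.071)^(1/0.66) ≈ 10.7309.
y_gold = 10.7309^0.34 ≈ 2.2409.
c_gold = y_gold − (n+δ)·k_gold = 2.2409 − 0.071·10.7309 ≈ 1.4790.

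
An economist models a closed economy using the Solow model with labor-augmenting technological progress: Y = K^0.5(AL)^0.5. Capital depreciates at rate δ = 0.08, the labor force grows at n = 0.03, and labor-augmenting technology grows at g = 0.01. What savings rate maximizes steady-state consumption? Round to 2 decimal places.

s_gold = 0.50

The effective depreciation rate is n + g + δ = 0.03 + 0.01 + 0.08 = 0.12.
At the golden rule MPK = n+g+δ, and in any Cobb-Douglas steady state s = (n+g+δ)·k/y = MPK·k/y = capital's share 0.5.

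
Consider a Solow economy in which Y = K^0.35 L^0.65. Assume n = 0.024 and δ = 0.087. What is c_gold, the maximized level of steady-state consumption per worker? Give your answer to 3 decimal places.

c_gold ≈ 1.206

n + δ = 0.024 + 0.087 = 0.111.
Setting f'(k) = n+δ gives 0.35·k^(0.35−1) = 0.111, hence k_gold = (0.35/0.111)^(1/0.65) ≈ 5.8519.
y_gold = 5.8519^0.35 ≈ 1.8559.
c_gold = y_gold − (n+δ)·k_gold = 1.8559 − 0.111·5.8519 ≈ 1.2063.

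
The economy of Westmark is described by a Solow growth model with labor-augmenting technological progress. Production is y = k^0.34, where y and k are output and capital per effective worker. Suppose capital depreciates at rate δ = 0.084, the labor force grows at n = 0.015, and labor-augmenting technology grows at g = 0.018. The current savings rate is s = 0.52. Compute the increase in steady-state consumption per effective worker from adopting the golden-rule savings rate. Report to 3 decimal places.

The effective depreciation rate is n + g + δ = 0.015 + 0.018 + 0.084 = 0.117.
Current steady state (s = 0.52): k* = (0.52/0.117)^(1/0.66) ≈ 9.5839, y* = 9.5839^0.34 ≈ 2.1564, c* = (1−0.52)·2.1564 ≈ 1.0351.
Setting f'(k) = n+g+δ gives 0.34·k^(0.34−1) = 0.117, hence k_gold = (0.34/0.117)^(1/0.66) ≈ 5.0345.
y_gold = 5.0345^0.34 ≈ 1.7325, c_gold = y_gold − 0.117·k_gold ≈ 1.1434.
Gain: Δc = 1.1434 − 1.0351 ≈ 0.1084.

Δc ≈ 0.108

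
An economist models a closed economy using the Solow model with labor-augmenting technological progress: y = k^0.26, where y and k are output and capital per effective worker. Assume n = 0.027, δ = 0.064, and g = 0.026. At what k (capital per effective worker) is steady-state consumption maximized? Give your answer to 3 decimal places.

k_gold ≈ 2.942

Capital per effective worker breaks even when investment replaces (n + g + δ)·k; here n + g + δ = 0.117.
Setting f'(k) = n+g+δ gives 0.26·k^(0.26−1) = 0.117, hence k_gold = (0.26/0.117)^(1/0.74) ≈ 2.9419.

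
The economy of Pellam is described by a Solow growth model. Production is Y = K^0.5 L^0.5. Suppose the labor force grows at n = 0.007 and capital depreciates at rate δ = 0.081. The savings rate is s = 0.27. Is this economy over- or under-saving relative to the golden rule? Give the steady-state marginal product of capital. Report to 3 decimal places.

under-saving; MPK ≈ 0.163

The effective depreciation rate is n + δ = 0.007 + 0.081 = 0.088.
Steady-state k*: s·k^0.5 = 0.088·k gives k* = (0.27/0.088)^(1/0.5) ≈ 9.4137.
MPK = 0.5·9.4137^(-0.5) ≈ 0.1630.
MPK > n+δ = 0.088, so the economy is dynamically efficient (under-saving).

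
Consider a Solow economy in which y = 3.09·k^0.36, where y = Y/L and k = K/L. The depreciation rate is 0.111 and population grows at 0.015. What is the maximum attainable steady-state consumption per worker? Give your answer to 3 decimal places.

c_gold ≈ 6.733

Capital per worker breaks even when investment replaces (n + δ)·k; here n + δ = 0.126.
Maximizing c = f(k) − (n+δ)·k gives f'(k) = n+δ, i.e. 0.36·3.09·k^(0.36−1) = 0.126, so k_gold = (0.36·3.09/0.126)^(1/0.64) ≈ 30.0576.
y_gold = 3.09·30.0576^0.36 ≈ 10.5201.
c_gold = y_gold − (n+δ)·k_gold = 10.5201 − 0.126·30.0576 ≈ 6.7329.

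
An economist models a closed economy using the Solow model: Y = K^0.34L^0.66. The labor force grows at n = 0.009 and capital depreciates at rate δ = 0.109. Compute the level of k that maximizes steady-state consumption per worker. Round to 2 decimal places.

n + δ = 0.009 + 0.109 = 0.118.
Golden rule sets MPK = n+δ: 0.34·k^(0.34−1) = 0.118, so k_gold = (0.34/0.118)^(1/0.66) ≈ 4.9700.

k_gold ≈ 4.97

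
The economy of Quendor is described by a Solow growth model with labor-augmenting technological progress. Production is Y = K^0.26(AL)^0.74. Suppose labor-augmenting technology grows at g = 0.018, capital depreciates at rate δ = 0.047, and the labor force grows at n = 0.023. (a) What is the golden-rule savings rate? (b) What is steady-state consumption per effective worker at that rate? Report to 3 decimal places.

The effective depreciation rate is n + g + δ = 0.023 + 0.018 + 0.047 = 0.088.
For Cobb-Douglas, s_gold equals capital's share: s_gold = 0.26.
Setting f'(k) = n+g+δ gives 0.26·k^(0.26−1) = 0.088, hence k_gold = (0.26/0.088)^(1/0.74) ≈ 4.3231.
y_gold = 4.3231^0.26 ≈ 1.4632; c_gold = (1−0.26)·y_gold ≈ 1.0828.

(a) s_gold = 0.260; (b) c_gold ≈ 1.083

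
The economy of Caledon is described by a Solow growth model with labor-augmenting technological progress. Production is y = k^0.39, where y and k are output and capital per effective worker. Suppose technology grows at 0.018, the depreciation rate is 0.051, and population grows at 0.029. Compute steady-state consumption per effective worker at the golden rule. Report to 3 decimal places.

c_gold ≈ 1.475

The effective depreciation rate is n + g + δ = 0.029 + 0.018 + 0.051 = 0.098.
Golden rule sets MPK = n+g+δ: 0.39·k^(0.39−1) = 0.098, so k_gold = (0.39/0.098)^(1/0.61) ≈ 9.6237.
y_gold = 9.6237^0.39 ≈ 2.4183.
c_gold = y_gold − (n+g+δ)·k_gold = 2.4183 − 0.098·9.6237 ≈ 1.4751.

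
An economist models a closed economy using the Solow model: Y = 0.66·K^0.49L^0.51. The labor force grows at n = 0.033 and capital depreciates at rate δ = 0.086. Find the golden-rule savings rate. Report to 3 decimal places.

Capital per worker breaks even when investment replaces (n + δ)·k; here n + δ = 0.119.
At the golden rule MPK = n+δ, and in any Cobb-Douglas steady state s = (n+δ)·k/y = MPK·k/y = capital's share 0.49.

s_gold = 0.490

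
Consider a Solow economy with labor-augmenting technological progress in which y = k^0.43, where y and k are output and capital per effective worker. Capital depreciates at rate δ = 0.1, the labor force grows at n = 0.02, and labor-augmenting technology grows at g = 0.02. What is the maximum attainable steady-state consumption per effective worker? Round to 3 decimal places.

c_gold ≈ 1.329

n + g + δ = 0.02 + 0.02 + 0.1 = 0.14.
At the golden rule the marginal product of capital equals n+g+δ: 0.43·k^(0.43−1) = 0.14. Solving, k_gold = (0.43/0.14)^(1/0.57) ≈ 7.1612.
y_gold = 7.1612^0.43 ≈ 2.3315.
c_gold = y_gold − (n+g+δ)·k_gold = 2.3315 − 0.14·7.1612 ≈ 1.3290.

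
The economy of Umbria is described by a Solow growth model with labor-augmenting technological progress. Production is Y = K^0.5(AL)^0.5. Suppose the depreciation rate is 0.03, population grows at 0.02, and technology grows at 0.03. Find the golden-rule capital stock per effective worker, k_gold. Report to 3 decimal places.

k_gold ≈ 39.062

Break-even investment rate: n + g + δ = 0.02 + 0.03 + 0.03 = 0.08.
Golden rule sets MPK = n+g+δ: 0.5·k^(0.5−1) = 0.08, so k_gold = (0.5/0.08)^(1/0.5) ≈ 39.0625.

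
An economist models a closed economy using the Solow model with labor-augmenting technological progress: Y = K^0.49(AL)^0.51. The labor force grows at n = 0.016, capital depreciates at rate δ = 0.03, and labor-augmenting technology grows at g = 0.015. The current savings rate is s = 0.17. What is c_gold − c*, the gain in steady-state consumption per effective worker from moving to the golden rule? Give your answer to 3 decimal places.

Δc ≈ 1.553

n + g + δ = 0.016 + 0.015 + 0.03 = 0.061.
Current steady state (s = 0.17): k* = (0.17/0.061)^(1/0.51) ≈ 7.4608, y* = 7.4608^0.49 ≈ 2.6771, c* = (1−0.17)·2.6771 ≈ 2.2220.
Golden rule sets MPK = n+g+δ: 0.49·k^(0.49−1) = 0.061, so k_gold = (0.49/0.061)^(1/0.51) ≈ 59.4631.
y_gold = 59.4631^0.49 ≈ 7.4025, c_gold = y_gold − 0.061·k_gold ≈ 3.7753.
Gain: Δc = 3.7753 − 2.2220 ≈ 1.5533.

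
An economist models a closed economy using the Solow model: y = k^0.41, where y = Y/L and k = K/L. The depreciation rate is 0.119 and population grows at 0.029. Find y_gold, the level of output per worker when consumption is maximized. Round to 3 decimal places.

y_gold ≈ 2.030

The effective depreciation rate is n + δ = 0.029 + 0.119 = 0.148.
Maximizing c = f(k) − (n+δ)·k gives f'(k) = n+δ, i.e. 0.41·k^(0.41−1) = 0.148, so k_gold = (0.41/0.148)^(1/0.59) ≈ 5.6239.
Output: y_gold = k_gold^0.41 = 5.6239^0.41 ≈ 2.0301.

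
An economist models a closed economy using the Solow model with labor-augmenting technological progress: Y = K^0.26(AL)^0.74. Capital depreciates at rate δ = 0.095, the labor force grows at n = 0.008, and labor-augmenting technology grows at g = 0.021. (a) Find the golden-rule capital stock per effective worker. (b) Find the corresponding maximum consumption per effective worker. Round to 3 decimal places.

(a) k_gold ≈ 2.720; (b) c_gold ≈ 0.960

n + g + δ = 0.008 + 0.021 + 0.095 = 0.124.
Setting f'(k) = n+g+δ gives 0.26·k^(0.26−1) = 0.124, hence k_gold = (0.26/0.124)^(1/0.74) ≈ 2.7198.
y_gold = 2.7198^0.26 ≈ 1.2971; c_gold = y_gold − 0.124·k_gold ≈ 0.9599.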